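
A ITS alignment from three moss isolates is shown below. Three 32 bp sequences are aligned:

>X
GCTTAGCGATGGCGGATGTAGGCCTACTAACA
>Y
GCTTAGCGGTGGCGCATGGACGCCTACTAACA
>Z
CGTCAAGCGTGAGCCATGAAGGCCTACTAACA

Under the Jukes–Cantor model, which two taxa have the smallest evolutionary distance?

X–Y: 4/32 differ, p = 0.125, d = 0.137.
X–Z: 12/32 differ, p = 0.375, d = 0.520.
Y–Z: 11/32 differ, p = 0.344, d = 0.460.
The smallest distance is between X and Y.

X and Y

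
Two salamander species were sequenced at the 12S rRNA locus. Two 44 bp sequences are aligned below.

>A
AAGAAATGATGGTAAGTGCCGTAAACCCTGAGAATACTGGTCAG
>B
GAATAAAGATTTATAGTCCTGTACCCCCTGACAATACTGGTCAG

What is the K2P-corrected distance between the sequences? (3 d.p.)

0.378

Of 44 sites, 3 differences are transitions and 10 are transversions, so P = 3/44 ≈ 0.068182 and Q = 10/44 ≈ 0.227273.
Under the Kimura two-parameter model, d = −½ ln(1 − 2P − Q) − ¼ ln(1 − 2Q).
1 − 2P − Q = 0.636363, giving −½ ln(0.636363) = 0.225993.
1 − 2Q = 0.545454, giving −¼ ln(0.545454) = 0.151534.
d = 0.225993 + 0.151534 = 0.377527.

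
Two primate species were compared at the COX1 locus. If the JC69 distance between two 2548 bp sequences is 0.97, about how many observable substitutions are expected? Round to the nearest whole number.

1387

Invert JC69: p = (3/4)(1 − e^(−4d/3)) = 0.75 × (1 − e^(-1.293333)) = 0.75 × (1 − 0.274355) = 0.544234.
Expected differing sites = pL ≈ 0.544234 × 2548 = 1386.708232 ≈ 1387.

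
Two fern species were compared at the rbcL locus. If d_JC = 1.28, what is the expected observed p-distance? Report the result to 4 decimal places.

0.6139

p = (3/4)(1 − e^(−4d/3)) = 0.75 × (1 − e^(-1.706667)) = 0.75 × (1 − 0.181470) = 0.613898.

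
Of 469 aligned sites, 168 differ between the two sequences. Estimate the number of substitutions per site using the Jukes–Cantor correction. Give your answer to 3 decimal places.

p = 168/469 ≈ 0.358209.
d = −(3/4) ln(1 − 4p/3) = −0.75 ln(1 − 0.477612) = −0.75 ln(0.522388)
  = −0.75 × (-0.649345) = 0.487009 substitutions/site.

0.487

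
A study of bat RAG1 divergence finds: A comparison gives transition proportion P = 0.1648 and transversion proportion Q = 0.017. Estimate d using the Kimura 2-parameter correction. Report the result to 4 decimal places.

0.2214

Under the Kimura two-parameter model, d = −½ ln(1 − 2P − Q) − ¼ ln(1 − 2Q).
1 − 2P − Q = 0.6534, giving −½ ln(0.6534) = 0.212783.
1 − 2Q = 0.966, giving −¼ ln(0.966) = 0.008648.
d = 0.212783 + 0.008648 = 0.221431.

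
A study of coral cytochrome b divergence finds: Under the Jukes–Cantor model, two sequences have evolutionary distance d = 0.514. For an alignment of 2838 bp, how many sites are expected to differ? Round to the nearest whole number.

1056

Invert JC69: p = (3/4)(1 − e^(−4d/3)) = 0.75 × (1 − e^(-0.685333)) = 0.75 × (1 − 0.503922) = 0.372059.
Expected differing sites = pL ≈ 0.372059 × 2838 = 1055.903442 ≈ 1056.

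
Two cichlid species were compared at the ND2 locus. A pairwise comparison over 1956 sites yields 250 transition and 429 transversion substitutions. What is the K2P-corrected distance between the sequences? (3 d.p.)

P = 250/1956 ≈ 0.127812 and Q = 429/1956 ≈ 0.219325.
Under the Kimura two-parameter model, d = −½ ln(1 − 2P − Q) − ¼ ln(1 − 2Q).
1 − 2P − Q = 0.525051, giving −½ ln(0.525051) = 0.322130.
1 − 2Q = 0.56135, giving −¼ ln(0.56135) = 0.144353.
d = 0.322130 + 0.144353 = 0.466483.

0.466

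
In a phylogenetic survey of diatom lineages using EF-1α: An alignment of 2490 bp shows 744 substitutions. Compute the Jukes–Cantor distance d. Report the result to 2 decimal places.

0.38

p = 744/2490 ≈ 0.298795.
d = −(3/4) ln(1 − 4p/3) = −0.75 ln(1 − 0.398393) = −0.75 ln(0.601607)
  = −0.75 × (-0.508151) = 0.381113 substitutions/site.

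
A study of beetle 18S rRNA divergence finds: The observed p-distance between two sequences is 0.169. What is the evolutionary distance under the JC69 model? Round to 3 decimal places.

0.191

d = −(3/4) ln(1 − 4p/3) = −0.75 ln(1 − 0.225333) = −0.75 ln(0.774667)
  = −0.75 × (-0.255322) = 0.191492 substitutions/site.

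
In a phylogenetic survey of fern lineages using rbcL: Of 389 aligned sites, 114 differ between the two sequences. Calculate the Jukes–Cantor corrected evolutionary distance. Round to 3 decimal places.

p = 114/389 ≈ 0.293059.
d = −(3/4) ln(1 − 4p/3) = −0.75 ln(1 − 0.390745) = −0.75 ln(0.609255)
  = −0.75 × (-0.495518) = 0.371639 substitutions/site.

0.372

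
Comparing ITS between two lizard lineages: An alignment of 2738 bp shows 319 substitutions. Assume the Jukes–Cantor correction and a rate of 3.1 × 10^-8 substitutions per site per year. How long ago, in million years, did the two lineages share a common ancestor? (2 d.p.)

2.04

p = 319/2738 ≈ 0.116508.
d = −(3/4) ln(1 − 4p/3) = −0.75 ln(1 − 0.155344) = −0.75 ln(0.844656)
  = −0.75 × (-0.168826) = 0.126620 substitutions/site.
Under a molecular clock d = 2μt, so t = d/(2μ) = 0.126620 / (2 × 3.1 × 10^-8) = 2.04 million years.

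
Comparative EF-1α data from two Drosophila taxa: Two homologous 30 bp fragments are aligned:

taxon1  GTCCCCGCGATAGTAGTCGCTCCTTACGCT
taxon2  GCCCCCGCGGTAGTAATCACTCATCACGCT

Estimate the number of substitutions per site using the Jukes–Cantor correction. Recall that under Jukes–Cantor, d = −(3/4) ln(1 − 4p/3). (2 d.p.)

0.23

The sequences differ at 6 of 30 sites (2, 10, 16, 19, 23, 25), so p = 6/30 = 0.2.
d = −(3/4) ln(1 − 4p/3) = −0.75 ln(1 − 0.266667) = −0.75 ln(0.733333)
  = −0.75 × (-0.310155) = 0.232616 substitutions/site.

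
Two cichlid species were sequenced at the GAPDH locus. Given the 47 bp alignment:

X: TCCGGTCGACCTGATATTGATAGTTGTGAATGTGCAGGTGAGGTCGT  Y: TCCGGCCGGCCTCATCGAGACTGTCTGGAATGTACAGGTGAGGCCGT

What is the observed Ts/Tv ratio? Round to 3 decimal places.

Transitions are A↔G and C↔T; transversions are all other mismatches.
Transitions: 6. Transversions: 7.
R = 6/7 = 0.857142… ≈ 0.857 (to 3 d.p.).

0.857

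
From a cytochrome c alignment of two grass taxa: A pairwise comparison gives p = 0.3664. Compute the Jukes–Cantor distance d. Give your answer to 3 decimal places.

d = −(3/4) ln(1 − 4p/3) = −0.75 ln(1 − 0.488533) = −0.75 ln(0.511467)
  = −0.75 × (-0.670472) = 0.502854 substitutions/site.

0.503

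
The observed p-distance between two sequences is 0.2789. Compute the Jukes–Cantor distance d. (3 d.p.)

d = −(3/4) ln(1 − 4p/3) = −0.75 ln(1 − 0.371867) = −0.75 ln(0.628133)
  = −0.75 × (-0.465003) = 0.348752 substitutions/site.

0.349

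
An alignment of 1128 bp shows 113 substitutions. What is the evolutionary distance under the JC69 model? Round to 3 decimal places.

0.108

p = 113/1128 ≈ 0.100177.
d = −(3/4) ln(1 − 4p/3) = −0.75 ln(1 − 0.133569) = −0.75 ln(0.866431)
  = −0.75 × (-0.143373) = 0.107530 substitutions/site.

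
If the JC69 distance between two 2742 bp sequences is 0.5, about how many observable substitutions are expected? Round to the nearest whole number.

Invert JC69: p = (3/4)(1 − e^(−4d/3)) = 0.75 × (1 − e^(-0.666667)) = 0.75 × (1 − 0.513417) = 0.364937.
Expected differing sites = pL ≈ 0.364937 × 2742 = 1000.657254 ≈ 1001.

1001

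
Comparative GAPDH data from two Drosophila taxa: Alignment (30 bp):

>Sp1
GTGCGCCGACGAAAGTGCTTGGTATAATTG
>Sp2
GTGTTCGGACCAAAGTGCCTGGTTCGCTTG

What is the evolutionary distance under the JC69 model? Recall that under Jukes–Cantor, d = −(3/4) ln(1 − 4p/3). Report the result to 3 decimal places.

The sequences differ at 9 of 30 sites (4, 5, 7, 11, 19, 24, 25, 26, 27), so p = 9/30 = 0.3.
d = −(3/4) ln(1 − 4p/3) = −0.75 ln(1 − 0.4) = −0.75 ln(0.6)
  = −0.75 × (-0.510826) = 0.383120 substitutions/site.

0.383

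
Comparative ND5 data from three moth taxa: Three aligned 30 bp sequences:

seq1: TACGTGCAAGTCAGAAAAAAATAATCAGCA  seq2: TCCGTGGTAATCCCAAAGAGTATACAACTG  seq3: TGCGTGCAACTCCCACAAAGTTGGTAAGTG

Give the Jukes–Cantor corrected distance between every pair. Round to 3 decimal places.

d(seq1,seq2) = 0.931, d(seq1,seq3) = 0.572, d(seq2,seq3) = 0.503

seq1–seq2: 16/30 sites differ → p ≈ 0.533333, d = −0.75 ln(1 − 0.711111) = 0.931285 ≈ 0.931.
seq1–seq3: 12/30 sites differ → p = 0.4, d = −0.75 ln(1 − 0.533333) = 0.571605 ≈ 0.572.
seq2–seq3: 11/30 sites differ → p ≈ 0.366667, d = −0.75 ln(1 − 0.488889) = 0.503376 ≈ 0.503.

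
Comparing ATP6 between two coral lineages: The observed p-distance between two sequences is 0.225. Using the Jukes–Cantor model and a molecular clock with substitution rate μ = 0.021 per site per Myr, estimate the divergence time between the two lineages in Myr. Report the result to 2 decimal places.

6.37

d = −(3/4) ln(1 − 4p/3) = −0.75 ln(1 − 0.3) = −0.75 ln(0.7)
  = −0.75 × (-0.356675) = 0.267506 substitutions/site.
Under a molecular clock d = 2μt, so t = d/(2μ) = 0.267506 / (2 × 0.021) = 6.37 Myr.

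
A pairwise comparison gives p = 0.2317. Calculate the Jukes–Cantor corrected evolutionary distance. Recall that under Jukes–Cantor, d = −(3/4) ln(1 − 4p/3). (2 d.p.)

d = −(3/4) ln(1 − 4p/3) = −0.75 ln(1 − 0.308933) = −0.75 ln(0.691067)
  = −0.75 × (-0.369518) = 0.277139 substitutions/site.

0.28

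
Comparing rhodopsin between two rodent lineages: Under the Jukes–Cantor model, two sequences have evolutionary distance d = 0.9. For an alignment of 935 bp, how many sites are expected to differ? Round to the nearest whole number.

Invert JC69: p = (3/4)(1 − e^(−4d/3)) = 0.75 × (1 − e^(-1.2)) = 0.75 × (1 − 0.301194) = 0.524105.
Expected differing sites = pL ≈ 0.524105 × 935 = 490.038175 ≈ 490.

490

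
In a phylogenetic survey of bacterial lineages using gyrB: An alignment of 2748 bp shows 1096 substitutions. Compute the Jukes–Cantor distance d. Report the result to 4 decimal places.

p = 1096/2748 ≈ 0.398836.
d = −(3/4) ln(1 − 4p/3) = −0.75 ln(1 − 0.531781) = −0.75 ln(0.468219)
  = −0.75 × (-0.758819) = 0.569114 substitutions/site.

0.5691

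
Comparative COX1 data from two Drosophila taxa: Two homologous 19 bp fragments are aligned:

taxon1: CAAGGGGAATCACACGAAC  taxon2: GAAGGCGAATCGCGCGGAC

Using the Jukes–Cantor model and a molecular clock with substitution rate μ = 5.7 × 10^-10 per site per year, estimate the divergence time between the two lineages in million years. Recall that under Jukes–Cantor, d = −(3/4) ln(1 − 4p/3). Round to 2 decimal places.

284.30

The sequences differ at 5 of 19 sites (1, 6, 12, 14, 17), so p = 5/19 ≈ 0.263158.
d = −(3/4) ln(1 − 4p/3) = −0.75 ln(1 − 0.350877) = −0.75 ln(0.649123)
  = −0.75 × (-0.432133) = 0.324100 substitutions/site.
Under a molecular clock d = 2μt, so t = d/(2μ) = 0.324100 / (2 × 5.7 × 10^-10) = 284.30 million years.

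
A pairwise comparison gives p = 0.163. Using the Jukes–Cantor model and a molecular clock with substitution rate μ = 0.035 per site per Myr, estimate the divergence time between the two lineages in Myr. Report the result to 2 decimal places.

2.63

d = −(3/4) ln(1 − 4p/3) = −0.75 ln(1 − 0.217333) = −0.75 ln(0.782667)
  = −0.75 × (-0.245048) = 0.183786 substitutions/site.
Under a molecular clock d = 2μt, so t = d/(2μ) = 0.183786 / (2 × 0.035) = 2.63 Myr.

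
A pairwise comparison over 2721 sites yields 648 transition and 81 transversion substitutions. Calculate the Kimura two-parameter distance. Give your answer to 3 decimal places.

0.368

P = 648/2721 ≈ 0.238148 and Q = 81/2721 ≈ 0.029768.
Under the Kimura two-parameter model, d = −½ ln(1 − 2P − Q) − ¼ ln(1 − 2Q).
1 − 2P − Q = 0.493936, giving −½ ln(0.493936) = 0.352675.
1 − 2Q = 0.940464, giving −¼ ln(0.940464) = 0.015345.
d = 0.352675 + 0.015345 = 0.368020.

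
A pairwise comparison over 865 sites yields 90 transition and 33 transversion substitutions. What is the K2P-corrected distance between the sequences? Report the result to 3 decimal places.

P = 90/865 ≈ 0.104046 and Q = 33/865 ≈ 0.03815.
Under the Kimura two-parameter model, d = −½ ln(1 − 2P − Q) − ¼ ln(1 − 2Q).
1 − 2P − Q = 0.753758, giving −½ ln(0.753758) = 0.141342.
1 − 2Q = 0.9237, giving −¼ ln(0.9237) = 0.019842.
d = 0.141342 + 0.019842 = 0.161184.

0.161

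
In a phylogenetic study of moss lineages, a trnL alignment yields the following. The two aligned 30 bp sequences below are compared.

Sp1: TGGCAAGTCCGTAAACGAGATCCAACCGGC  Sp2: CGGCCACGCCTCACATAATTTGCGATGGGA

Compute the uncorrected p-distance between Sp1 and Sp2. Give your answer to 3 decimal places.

The sequences differ at 16 of 30 positions.
p = 16/30 = 0.533333… ≈ 0.533 (to 3 d.p.).

0.533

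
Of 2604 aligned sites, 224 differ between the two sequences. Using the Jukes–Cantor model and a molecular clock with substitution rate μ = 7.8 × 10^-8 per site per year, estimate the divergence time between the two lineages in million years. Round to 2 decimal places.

p = 224/2604 ≈ 0.086022.
d = −(3/4) ln(1 − 4p/3) = −0.75 ln(1 − 0.114696) = −0.75 ln(0.885304)
  = −0.75 × (-0.121824) = 0.091368 substitutions/site.
Under a molecular clock d = 2μt, so t = d/(2μ) = 0.091368 / (2 × 7.8 × 10^-8) = 0.59 million years.

0.59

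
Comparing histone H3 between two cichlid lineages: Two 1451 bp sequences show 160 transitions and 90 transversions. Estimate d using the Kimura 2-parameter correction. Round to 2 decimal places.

0.20

P = 160/1451 ≈ 0.110269 and Q = 90/1451 ≈ 0.062026.
Under the Kimura two-parameter model, d = −½ ln(1 − 2P − Q) − ¼ ln(1 − 2Q).
1 − 2P − Q = 0.717436, giving −½ ln(0.717436) = 0.166036.
1 − 2Q = 0.875948, giving −¼ ln(0.875948) = 0.033112.
d = 0.166036 + 0.033112 = 0.199148.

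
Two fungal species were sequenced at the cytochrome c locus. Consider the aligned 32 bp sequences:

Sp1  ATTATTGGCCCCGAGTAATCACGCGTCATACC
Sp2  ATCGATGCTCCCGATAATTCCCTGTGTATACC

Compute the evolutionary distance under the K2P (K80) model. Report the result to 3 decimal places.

0.659

Of 32 sites, 4 differences are transitions and 10 are transversions, so P = 4/32 = 0.125 and Q = 10/32 = 0.3125.
Under the Kimura two-parameter model, d = −½ ln(1 − 2P − Q) − ¼ ln(1 − 2Q).
1 − 2P − Q = 0.4375, giving −½ ln(0.4375) = 0.413339.
1 − 2Q = 0.375, giving −¼ ln(0.375) = 0.245207.
d = 0.413339 + 0.245207 = 0.658546.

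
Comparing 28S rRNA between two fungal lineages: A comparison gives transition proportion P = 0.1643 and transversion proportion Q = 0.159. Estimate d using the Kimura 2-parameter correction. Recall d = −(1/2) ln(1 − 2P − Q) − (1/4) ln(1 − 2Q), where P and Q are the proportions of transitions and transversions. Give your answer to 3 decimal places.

0.430

Under the Kimura two-parameter model, d = −½ ln(1 − 2P − Q) − ¼ ln(1 − 2Q).
1 − 2P − Q = 0.5124, giving −½ ln(0.5124) = 0.334325.
1 − 2Q = 0.682, giving −¼ ln(0.682) = 0.095681.
d = 0.334325 + 0.095681 = 0.430006.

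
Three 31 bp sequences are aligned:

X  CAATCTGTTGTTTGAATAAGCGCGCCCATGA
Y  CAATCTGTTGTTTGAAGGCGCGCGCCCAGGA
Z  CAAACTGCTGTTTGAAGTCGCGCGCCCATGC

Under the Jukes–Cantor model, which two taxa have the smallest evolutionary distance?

X–Y: 4/31 differ, p = 0.129, d = 0.142.
X–Z: 6/31 differ, p = 0.194, d = 0.224.
Y–Z: 5/31 differ, p = 0.161, d = 0.182.
The smallest distance is between X and Y.

X and Y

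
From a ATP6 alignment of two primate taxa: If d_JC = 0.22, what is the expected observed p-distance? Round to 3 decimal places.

0.191

p = (3/4)(1 − e^(−4d/3)) = 0.75 × (1 − e^(-0.293333)) = 0.75 × (1 − 0.745774) = 0.190670.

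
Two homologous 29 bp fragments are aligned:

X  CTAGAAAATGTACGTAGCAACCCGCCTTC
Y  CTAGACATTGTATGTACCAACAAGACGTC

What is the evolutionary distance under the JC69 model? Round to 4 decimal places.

0.3439

The sequences differ at 8 of 29 sites (6, 8, 13, 17, 22, 23, 25, 27), so p = 8/29 ≈ 0.275862.
d = −(3/4) ln(1 − 4p/3) = −0.75 ln(1 − 0.367816) = −0.75 ln(0.632184)
  = −0.75 × (-0.458575) = 0.343931 substitutions/site.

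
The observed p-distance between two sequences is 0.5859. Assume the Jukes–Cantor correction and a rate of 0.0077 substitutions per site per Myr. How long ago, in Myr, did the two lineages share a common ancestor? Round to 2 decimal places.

74.01

d = −(3/4) ln(1 − 4p/3) = −0.75 ln(1 − 0.7812) = −0.75 ln(0.2188)
  = −0.75 × (-1.519597) = 1.139698 substitutions/site.
Under a molecular clock d = 2μt, so t = d/(2μ) = 1.139698 / (2 × 0.0077) = 74.01 Myr.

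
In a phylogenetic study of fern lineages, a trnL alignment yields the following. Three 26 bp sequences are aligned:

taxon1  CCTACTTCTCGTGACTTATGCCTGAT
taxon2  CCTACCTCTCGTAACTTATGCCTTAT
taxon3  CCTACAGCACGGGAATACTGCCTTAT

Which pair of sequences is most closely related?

taxon1–taxon2: 3/26 differ, p = 0.115, d = 0.125.
taxon1–taxon3: 8/26 differ, p = 0.308, d = 0.396.
taxon2–taxon3: 8/26 differ, p = 0.308, d = 0.396.
The smallest distance is between taxon1 and taxon2.

taxon1 and taxon2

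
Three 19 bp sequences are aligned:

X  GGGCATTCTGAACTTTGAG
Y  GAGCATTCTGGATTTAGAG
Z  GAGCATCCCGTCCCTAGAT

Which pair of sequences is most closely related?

X–Y: 4/19 differ, p = 0.211, d = 0.247.
X–Z: 8/19 differ, p = 0.421, d = 0.618.
Y–Z: 7/19 differ, p = 0.368, d = 0.507.
The smallest distance is between X and Y.

X and Y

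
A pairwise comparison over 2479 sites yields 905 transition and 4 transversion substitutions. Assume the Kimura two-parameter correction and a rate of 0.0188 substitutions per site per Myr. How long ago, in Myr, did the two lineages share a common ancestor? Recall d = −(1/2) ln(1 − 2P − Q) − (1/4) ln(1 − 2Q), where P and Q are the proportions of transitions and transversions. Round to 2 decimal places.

17.52

P = 905/2479 ≈ 0.365067 and Q = 4/2479 ≈ 0.001614.
Under the Kimura two-parameter model, d = −½ ln(1 − 2P − Q) − ¼ ln(1 − 2Q).
1 − 2P − Q = 0.268252, giving −½ ln(0.268252) = 0.657914.
1 − 2Q = 0.996772, giving −¼ ln(0.996772) = 0.000808.
d = 0.657914 + 0.000808 = 0.658722.
Under a molecular clock d = 2μt, so t = d/(2μ) = 0.658722 / (2 × 0.0188) = 17.52 Myr.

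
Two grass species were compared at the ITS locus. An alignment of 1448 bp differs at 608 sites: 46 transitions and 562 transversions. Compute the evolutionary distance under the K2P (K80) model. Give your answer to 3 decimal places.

0.675

P = 46/1448 ≈ 0.031768 and Q = 562/1448 ≈ 0.388122.
Under the Kimura two-parameter model, d = −½ ln(1 − 2P − Q) − ¼ ln(1 − 2Q).
1 − 2P − Q = 0.548342, giving −½ ln(0.548342) = 0.300428.
1 − 2Q = 0.223756, giving −¼ ln(0.223756) = 0.374300.
d = 0.300428 + 0.374300 = 0.674728.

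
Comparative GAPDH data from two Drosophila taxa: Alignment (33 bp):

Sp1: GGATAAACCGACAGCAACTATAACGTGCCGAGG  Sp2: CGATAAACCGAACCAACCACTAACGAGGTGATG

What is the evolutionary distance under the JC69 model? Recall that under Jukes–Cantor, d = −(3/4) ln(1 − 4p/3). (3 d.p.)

The sequences differ at 12 of 33 sites, so p = 12/33 ≈ 0.363636.
d = −(3/4) ln(1 − 4p/3) = −0.75 ln(1 − 0.484848) = −0.75 ln(0.515152)
  = −0.75 × (-0.663293) = 0.497470 substitutions/site.

0.497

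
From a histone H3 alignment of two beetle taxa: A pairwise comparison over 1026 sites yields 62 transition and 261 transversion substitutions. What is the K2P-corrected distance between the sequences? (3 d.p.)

0.413

P = 62/1026 ≈ 0.060429 and Q = 261/1026 ≈ 0.254386.
Under the Kimura two-parameter model, d = −½ ln(1 − 2P − Q) − ¼ ln(1 − 2Q).
1 − 2P − Q = 0.624756, giving −½ ln(0.624756) = 0.235197.
1 − 2Q = 0.491228, giving −¼ ln(0.491228) = 0.177712.
d = 0.235197 + 0.177712 = 0.412909.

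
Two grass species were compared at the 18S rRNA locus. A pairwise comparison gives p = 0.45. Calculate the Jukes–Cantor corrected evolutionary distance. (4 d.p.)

d = −(3/4) ln(1 − 4p/3) = −0.75 ln(1 − 0.6) = −0.75 ln(0.4)
  = −0.75 × (-0.916291) = 0.687218 substitutions/site.

0.6872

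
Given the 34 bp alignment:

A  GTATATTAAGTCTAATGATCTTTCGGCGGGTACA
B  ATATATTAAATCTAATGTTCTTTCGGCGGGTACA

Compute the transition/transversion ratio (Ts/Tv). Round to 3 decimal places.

Transitions are A↔G and C↔T; transversions are all other mismatches.
Transitions: 2. Transversions: 1.
R = 2/1 = 2.000.

2.000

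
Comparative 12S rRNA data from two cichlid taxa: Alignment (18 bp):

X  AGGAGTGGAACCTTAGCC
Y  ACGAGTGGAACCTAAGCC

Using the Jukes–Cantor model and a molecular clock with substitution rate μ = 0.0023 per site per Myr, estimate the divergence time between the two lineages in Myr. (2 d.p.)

26.14

The sequences differ at 2 of 18 sites (2, 14), so p = 2/18 ≈ 0.111111.
d = −(3/4) ln(1 − 4p/3) = −0.75 ln(1 − 0.148148) = −0.75 ln(0.851852)
  = −0.75 × (-0.160342) = 0.120257 substitutions/site.
Under a molecular clock d = 2μt, so t = d/(2μ) = 0.120257 / (2 × 0.0023) = 26.14 Myr.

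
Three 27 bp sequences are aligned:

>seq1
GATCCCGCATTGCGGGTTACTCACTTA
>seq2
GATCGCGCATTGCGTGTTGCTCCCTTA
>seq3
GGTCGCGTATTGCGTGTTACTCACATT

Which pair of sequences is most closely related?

seq1 and seq2

seq1–seq2: 4/27 differ, p = 0.148, d = 0.165.
seq1–seq3: 6/27 differ, p = 0.222, d = 0.264.
seq2–seq3: 6/27 differ, p = 0.222, d = 0.264.
The smallest distance is between seq1 and seq2.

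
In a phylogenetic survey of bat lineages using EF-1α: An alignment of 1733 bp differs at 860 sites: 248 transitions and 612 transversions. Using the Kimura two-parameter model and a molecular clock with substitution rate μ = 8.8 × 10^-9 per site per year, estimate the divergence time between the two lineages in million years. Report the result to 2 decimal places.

46.38

P = 248/1733 ≈ 0.143104 and Q = 612/1733 ≈ 0.353145.
Under the Kimura two-parameter model, d = −½ ln(1 − 2P − Q) − ¼ ln(1 − 2Q).
1 − 2P − Q = 0.360647, giving −½ ln(0.360647) = 0.509928.
1 − 2Q = 0.29371, giving −¼ ln(0.29371) = 0.306291.
d = 0.509928 + 0.306291 = 0.816219.
Under a molecular clock d = 2μt, so t = d/(2μ) = 0.816219 / (2 × 8.8 × 10^-9) = 46.38 million years.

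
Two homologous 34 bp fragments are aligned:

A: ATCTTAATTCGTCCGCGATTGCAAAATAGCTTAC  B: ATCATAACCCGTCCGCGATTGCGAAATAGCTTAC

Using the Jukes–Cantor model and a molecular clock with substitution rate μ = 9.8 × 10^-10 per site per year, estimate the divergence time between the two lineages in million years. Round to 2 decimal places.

65.29

The sequences differ at 4 of 34 sites (4, 8, 9, 23), so p = 4/34 ≈ 0.117647.
d = −(3/4) ln(1 − 4p/3) = −0.75 ln(1 − 0.156863) = −0.75 ln(0.843137)
  = −0.75 × (-0.170626) = 0.127970 substitutions/site.
Under a molecular clock d = 2μt, so t = d/(2μ) = 0.127970 / (2 × 9.8 × 10^-10) = 65.29 million years.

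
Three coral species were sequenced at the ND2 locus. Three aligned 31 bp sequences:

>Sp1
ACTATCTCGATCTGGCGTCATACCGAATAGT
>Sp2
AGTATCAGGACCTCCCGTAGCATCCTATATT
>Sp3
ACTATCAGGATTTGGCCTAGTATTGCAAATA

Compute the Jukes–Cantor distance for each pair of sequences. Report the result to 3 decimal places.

d(Sp1,Sp2) = 0.614, d(Sp1,Sp3) = 0.544, d(Sp2,Sp3) = 0.544

Sp1–Sp2: 13/31 sites differ → p ≈ 0.419355, d = −0.75 ln(1 − 0.55914) = 0.614271 ≈ 0.614.
Sp1–Sp3: 12/31 sites differ → p ≈ 0.387097, d = −0.75 ln(1 − 0.516129) = 0.544453 ≈ 0.544.
Sp2–Sp3: 12/31 sites differ → p ≈ 0.387097, d = −0.75 ln(1 − 0.516129) = 0.544453 ≈ 0.544.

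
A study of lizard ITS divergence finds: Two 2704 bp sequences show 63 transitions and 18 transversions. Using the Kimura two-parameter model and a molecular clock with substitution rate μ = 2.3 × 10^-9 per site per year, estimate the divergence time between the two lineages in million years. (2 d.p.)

P = 63/2704 ≈ 0.023299 and Q = 18/2704 ≈ 0.006657.
Under the Kimura two-parameter model, d = −½ ln(1 − 2P − Q) − ¼ ln(1 − 2Q).
1 − 2P − Q = 0.946745, giving −½ ln(0.946745) = 0.027363.
1 − 2Q = 0.986686, giving −¼ ln(0.986686) = 0.003351.
d = 0.027363 + 0.003351 = 0.030714.
Under a molecular clock d = 2μt, so t = d/(2μ) = 0.030714 / (2 × 2.3 × 10^-9) = 6.68 million years.

6.68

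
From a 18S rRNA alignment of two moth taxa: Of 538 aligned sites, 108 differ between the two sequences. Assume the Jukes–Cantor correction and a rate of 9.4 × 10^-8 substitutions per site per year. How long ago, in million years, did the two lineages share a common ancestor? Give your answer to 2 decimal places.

1.24

p = 108/538 ≈ 0.200743.
d = −(3/4) ln(1 − 4p/3) = −0.75 ln(1 − 0.267657) = −0.75 ln(0.732343)
  = −0.75 × (-0.311506) = 0.233630 substitutions/site.
Under a molecular clock d = 2μt, so t = d/(2μ) = 0.233630 / (2 × 9.4 × 10^-8) = 1.24 million years.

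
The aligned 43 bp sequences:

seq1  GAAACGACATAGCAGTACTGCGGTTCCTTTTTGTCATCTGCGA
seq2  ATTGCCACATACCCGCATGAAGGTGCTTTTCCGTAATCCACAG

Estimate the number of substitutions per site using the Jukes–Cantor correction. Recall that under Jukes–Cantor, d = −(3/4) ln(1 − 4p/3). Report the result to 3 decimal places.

The sequences differ at 21 of 43 sites, so p = 21/43 ≈ 0.488372.
d = −(3/4) ln(1 − 4p/3) = −0.75 ln(1 − 0.651163) = −0.75 ln(0.348837)
  = −0.75 × (-1.053151) = 0.789863 substitutions/site.

0.790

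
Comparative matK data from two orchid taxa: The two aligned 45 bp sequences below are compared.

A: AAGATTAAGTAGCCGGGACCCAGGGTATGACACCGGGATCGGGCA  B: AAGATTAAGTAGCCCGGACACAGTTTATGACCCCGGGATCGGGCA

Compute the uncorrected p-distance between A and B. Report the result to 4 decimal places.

0.1111

The sequences differ at 5 of 45 positions (sites 15, 20, 24, 25, 32).
p = 5/45 = 0.111111… ≈ 0.1111 (to 4 d.p.).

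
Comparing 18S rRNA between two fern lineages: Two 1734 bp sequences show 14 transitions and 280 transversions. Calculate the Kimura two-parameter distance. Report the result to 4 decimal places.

0.1953

P = 14/1734 ≈ 0.008074 and Q = 280/1734 ≈ 0.161476.
Under the Kimura two-parameter model, d = −½ ln(1 − 2P − Q) − ¼ ln(1 − 2Q).
1 − 2P − Q = 0.822376, giving −½ ln(0.822376) = 0.097779.
1 − 2Q = 0.677048, giving −¼ ln(0.677048) = 0.097503.
d = 0.097779 + 0.097503 = 0.195282.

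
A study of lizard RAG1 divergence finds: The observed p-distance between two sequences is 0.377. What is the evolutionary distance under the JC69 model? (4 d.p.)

0.5239

d = −(3/4) ln(1 − 4p/3) = −0.75 ln(1 − 0.502667) = −0.75 ln(0.497333)
  = −0.75 × (-0.698495) = 0.523871 substitutions/site.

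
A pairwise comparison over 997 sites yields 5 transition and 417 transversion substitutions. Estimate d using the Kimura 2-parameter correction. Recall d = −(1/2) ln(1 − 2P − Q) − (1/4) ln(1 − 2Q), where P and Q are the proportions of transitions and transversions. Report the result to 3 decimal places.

0.732

P = 5/997 ≈ 0.005015 and Q = 417/997 ≈ 0.418255.
Under the Kimura two-parameter model, d = −½ ln(1 − 2P − Q) − ¼ ln(1 − 2Q).
1 − 2P − Q = 0.571715, giving −½ ln(0.571715) = 0.279557.
1 − 2Q = 0.16349, giving −¼ ln(0.16349) = 0.452751.
d = 0.279557 + 0.452751 = 0.732308.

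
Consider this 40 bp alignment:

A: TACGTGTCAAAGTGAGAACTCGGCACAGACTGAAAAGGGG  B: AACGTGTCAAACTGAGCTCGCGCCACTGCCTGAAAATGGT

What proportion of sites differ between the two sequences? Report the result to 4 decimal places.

0.2500

The sequences differ at 10 of 40 positions (sites 1, 12, 17, 18, 20, 23, 27, 29, 37, 40).
p = 10/40 = 0.2500.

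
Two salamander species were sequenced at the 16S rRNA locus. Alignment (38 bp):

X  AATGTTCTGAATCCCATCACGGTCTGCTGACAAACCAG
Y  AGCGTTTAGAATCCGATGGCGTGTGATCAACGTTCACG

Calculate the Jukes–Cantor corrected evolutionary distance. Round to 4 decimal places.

The sequences differ at 20 of 38 sites, so p = 20/38 ≈ 0.526316.
d = −(3/4) ln(1 − 4p/3) = −0.75 ln(1 − 0.701755) = −0.75 ln(0.298245)
  = −0.75 × (-1.209840) = 0.907380 substitutions/site.

0.9074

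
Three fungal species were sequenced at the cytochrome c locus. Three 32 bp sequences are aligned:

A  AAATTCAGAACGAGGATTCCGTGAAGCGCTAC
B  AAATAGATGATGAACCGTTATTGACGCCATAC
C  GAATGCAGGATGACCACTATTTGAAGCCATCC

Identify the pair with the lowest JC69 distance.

B and C

A–B: 15/32 differ, p = 0.469, d = 0.736.
A–C: 13/32 differ, p = 0.406, d = 0.585.
B–C: 11/32 differ, p = 0.344, d = 0.460.
The smallest distance is between B and C.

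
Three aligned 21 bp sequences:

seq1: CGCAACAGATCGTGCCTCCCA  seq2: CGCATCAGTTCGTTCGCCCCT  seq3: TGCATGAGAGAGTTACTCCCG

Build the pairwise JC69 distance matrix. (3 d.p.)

seq1–seq2: 6/21 sites differ → p ≈ 0.285714, d = −0.75 ln(1 − 0.380952) = 0.359679 ≈ 0.360.
seq1–seq3: 8/21 sites differ → p ≈ 0.380952, d = −0.75 ln(1 − 0.507936) = 0.531860 ≈ 0.532.
seq2–seq3: 9/21 sites differ → p ≈ 0.428571, d = −0.75 ln(1 − 0.571428) = 0.635472 ≈ 0.635.

d(seq1,seq2) = 0.360, d(seq1,seq3) = 0.532, d(seq2,seq3) = 0.635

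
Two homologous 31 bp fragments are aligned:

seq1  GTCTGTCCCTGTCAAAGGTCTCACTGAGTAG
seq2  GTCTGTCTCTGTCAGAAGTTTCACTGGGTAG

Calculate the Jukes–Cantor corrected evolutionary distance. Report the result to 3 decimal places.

The sequences differ at 5 of 31 sites (8, 15, 17, 20, 27), so p = 5/31 ≈ 0.16129.
d = −(3/4) ln(1 − 4p/3) = −0.75 ln(1 − 0.215053) = −0.75 ln(0.784947)
  = −0.75 × (-0.242139) = 0.181604 substitutions/site.

0.182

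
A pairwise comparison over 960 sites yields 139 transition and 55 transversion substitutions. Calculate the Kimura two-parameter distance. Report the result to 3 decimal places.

P = 139/960 ≈ 0.144792 and Q = 55/960 ≈ 0.057292.
Under the Kimura two-parameter model, d = −½ ln(1 − 2P − Q) − ¼ ln(1 − 2Q).
1 − 2P − Q = 0.653124, giving −½ ln(0.653124) = 0.212994.
1 − 2Q = 0.885416, giving −¼ ln(0.885416) = 0.030424.
d = 0.212994 + 0.030424 = 0.243418.

0.243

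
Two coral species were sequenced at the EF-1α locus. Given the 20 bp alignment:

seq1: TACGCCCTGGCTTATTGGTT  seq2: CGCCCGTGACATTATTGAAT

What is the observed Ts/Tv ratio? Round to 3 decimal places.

0.833

Transitions are A↔G and C↔T; transversions are all other mismatches.
Transitions: 5. Transversions: 6.
R = 5/6 = 0.833333… ≈ 0.833 (to 3 d.p.).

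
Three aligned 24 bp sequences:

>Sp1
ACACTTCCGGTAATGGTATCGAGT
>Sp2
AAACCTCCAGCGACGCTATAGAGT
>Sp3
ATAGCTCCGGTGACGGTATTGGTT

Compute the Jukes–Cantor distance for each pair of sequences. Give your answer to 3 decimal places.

Sp1–Sp2: 8/24 sites differ → p ≈ 0.333333, d = −0.75 ln(1 − 0.444444) = 0.440839 ≈ 0.441.
Sp1–Sp3: 8/24 sites differ → p ≈ 0.333333, d = −0.75 ln(1 − 0.444444) = 0.440839 ≈ 0.441.
Sp2–Sp3: 8/24 sites differ → p ≈ 0.333333, d = −0.75 ln(1 − 0.444444) = 0.440839 ≈ 0.441.

d(Sp1,Sp2) = 0.441, d(Sp1,Sp3) = 0.441, d(Sp2,Sp3) = 0.441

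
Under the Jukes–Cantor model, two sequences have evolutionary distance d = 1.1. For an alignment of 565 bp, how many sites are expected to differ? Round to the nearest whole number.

Invert JC69: p = (3/4)(1 − e^(−4d/3)) = 0.75 × (1 − e^(-1.466667)) = 0.75 × (1 − 0.230693) = 0.576980.
Expected differing sites = pL ≈ 0.576980 × 565 = 325.9937 ≈ 326.

326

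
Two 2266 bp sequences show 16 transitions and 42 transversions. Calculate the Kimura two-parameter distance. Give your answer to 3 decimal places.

P = 16/2266 ≈ 0.007061 and Q = 42/2266 ≈ 0.018535.
Under the Kimura two-parameter model, d = −½ ln(1 − 2P − Q) − ¼ ln(1 − 2Q).
1 − 2P − Q = 0.967343, giving −½ ln(0.967343) = 0.016601.
1 − 2Q = 0.96293, giving −¼ ln(0.96293) = 0.009444.
d = 0.016601 + 0.009444 = 0.026045.

0.026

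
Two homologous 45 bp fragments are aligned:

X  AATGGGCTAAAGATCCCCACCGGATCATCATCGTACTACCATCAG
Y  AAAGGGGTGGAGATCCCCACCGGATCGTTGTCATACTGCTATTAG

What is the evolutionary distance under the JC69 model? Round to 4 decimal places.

0.2958

The sequences differ at 11 of 45 sites, so p = 11/45 ≈ 0.244444.
d = −(3/4) ln(1 − 4p/3) = −0.75 ln(1 − 0.325925) = −0.75 ln(0.674075)
  = −0.75 × (-0.394414) = 0.295811 substitutions/site.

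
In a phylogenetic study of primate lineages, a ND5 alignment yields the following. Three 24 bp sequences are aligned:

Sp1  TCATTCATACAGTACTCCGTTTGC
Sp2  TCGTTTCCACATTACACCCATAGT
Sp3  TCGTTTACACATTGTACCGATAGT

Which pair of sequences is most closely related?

Sp1–Sp2: 10/24 differ, p = 0.417, d = 0.608.
Sp1–Sp3: 10/24 differ, p = 0.417, d = 0.608.
Sp2–Sp3: 4/24 differ, p = 0.167, d = 0.188.
The smallest distance is between Sp2 and Sp3.

Sp2 and Sp3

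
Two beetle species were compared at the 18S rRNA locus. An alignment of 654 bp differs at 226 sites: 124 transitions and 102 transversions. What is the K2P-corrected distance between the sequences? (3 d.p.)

0.477

P = 124/654 ≈ 0.189602 and Q = 102/654 ≈ 0.155963.
Under the Kimura two-parameter model, d = −½ ln(1 − 2P − Q) − ¼ ln(1 − 2Q).
1 − 2P − Q = 0.464833, giving −½ ln(0.464833) = 0.383039.
1 − 2Q = 0.688074, giving −¼ ln(0.688074) = 0.093465.
d = 0.383039 + 0.093465 = 0.476504.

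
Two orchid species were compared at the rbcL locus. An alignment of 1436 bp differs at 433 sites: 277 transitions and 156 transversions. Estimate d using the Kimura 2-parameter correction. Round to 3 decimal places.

P = 277/1436 ≈ 0.192897 and Q = 156/1436 ≈ 0.108635.
Under the Kimura two-parameter model, d = −½ ln(1 − 2P − Q) − ¼ ln(1 − 2Q).
1 − 2P − Q = 0.505571, giving −½ ln(0.505571) = 0.341033.
1 − 2Q = 0.78273, giving −¼ ln(0.78273) = 0.061242.
d = 0.341033 + 0.061242 = 0.402275.

0.402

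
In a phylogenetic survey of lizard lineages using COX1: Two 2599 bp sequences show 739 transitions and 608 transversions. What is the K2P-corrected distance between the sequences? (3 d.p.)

P = 739/2599 ≈ 0.28434 and Q = 608/2599 ≈ 0.233936.
Under the Kimura two-parameter model, d = −½ ln(1 − 2P − Q) − ¼ ln(1 − 2Q).
1 − 2P − Q = 0.197384, giving −½ ln(0.197384) = 0.811302.
1 − 2Q = 0.532128, giving −¼ ln(0.532128) = 0.157718.
d = 0.811302 + 0.157718 = 0.969020.

0.969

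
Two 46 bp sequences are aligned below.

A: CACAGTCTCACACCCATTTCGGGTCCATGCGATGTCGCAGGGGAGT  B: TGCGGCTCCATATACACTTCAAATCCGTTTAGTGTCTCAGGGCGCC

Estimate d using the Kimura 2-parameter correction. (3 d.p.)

1.171

Of 46 sites, 18 differences are transitions and 5 are transversions, so P = 18/46 ≈ 0.391304 and Q = 5/46 ≈ 0.108696.
Under the Kimura two-parameter model, d = −½ ln(1 − 2P − Q) − ¼ ln(1 − 2Q).
1 − 2P − Q = 0.108696, giving −½ ln(0.108696) = 1.109600.
1 − 2Q = 0.782608, giving −¼ ln(0.782608) = 0.061281.
d = 1.109600 + 0.061281 = 1.170881.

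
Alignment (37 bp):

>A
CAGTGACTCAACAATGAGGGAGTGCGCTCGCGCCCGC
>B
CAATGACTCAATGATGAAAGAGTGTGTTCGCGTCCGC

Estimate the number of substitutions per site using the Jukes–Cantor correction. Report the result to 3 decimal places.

The sequences differ at 8 of 37 sites (3, 12, 13, 18, 19, 25, 27, 33), so p = 8/37 ≈ 0.216216.
d = −(3/4) ln(1 − 4p/3) = −0.75 ln(1 − 0.288288) = −0.75 ln(0.711712)
  = −0.75 × (-0.340082) = 0.255062 substitutions/site.

0.255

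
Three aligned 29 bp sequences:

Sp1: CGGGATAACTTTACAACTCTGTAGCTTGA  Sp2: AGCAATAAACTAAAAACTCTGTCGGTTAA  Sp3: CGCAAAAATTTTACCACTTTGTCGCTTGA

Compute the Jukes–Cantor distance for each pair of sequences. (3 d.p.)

d(Sp1,Sp2) = 0.462, d(Sp1,Sp3) = 0.291, d(Sp2,Sp3) = 0.462

Sp1–Sp2: 10/29 sites differ → p ≈ 0.344828, d = −0.75 ln(1 − 0.459771) = 0.461822 ≈ 0.462.
Sp1–Sp3: 7/29 sites differ → p ≈ 0.241379, d = −0.75 ln(1 − 0.321839) = 0.291278 ≈ 0.291.
Sp2–Sp3: 10/29 sites differ → p ≈ 0.344828, d = −0.75 ln(1 − 0.459771) = 0.461822 ≈ 0.462.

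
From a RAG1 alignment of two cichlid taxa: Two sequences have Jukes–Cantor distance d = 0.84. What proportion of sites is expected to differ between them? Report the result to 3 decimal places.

0.505

p = (3/4)(1 − e^(−4d/3)) = 0.75 × (1 − e^(-1.12)) = 0.75 × (1 − 0.326280) = 0.505290.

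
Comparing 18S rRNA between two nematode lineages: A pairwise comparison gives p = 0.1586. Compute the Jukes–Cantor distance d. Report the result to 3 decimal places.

d = −(3/4) ln(1 − 4p/3) = −0.75 ln(1 − 0.211467) = −0.75 ln(0.788533)
  = −0.75 × (-0.237581) = 0.178186 substitutions/site.

0.178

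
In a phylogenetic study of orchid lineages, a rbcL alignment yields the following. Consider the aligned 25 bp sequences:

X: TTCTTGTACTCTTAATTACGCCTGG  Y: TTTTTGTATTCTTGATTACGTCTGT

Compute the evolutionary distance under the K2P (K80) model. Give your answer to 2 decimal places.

Of 25 sites, 4 differences are transitions and 1 are transversions, so P = 4/25 = 0.16 and Q = 1/25 = 0.04.
Under the Kimura two-parameter model, d = −½ ln(1 − 2P − Q) − ¼ ln(1 − 2Q).
1 − 2P − Q = 0.64, giving −½ ln(0.64) = 0.223144.
1 − 2Q = 0.92, giving −¼ ln(0.92) = 0.020845.
d = 0.223144 + 0.020845 = 0.243989.

0.24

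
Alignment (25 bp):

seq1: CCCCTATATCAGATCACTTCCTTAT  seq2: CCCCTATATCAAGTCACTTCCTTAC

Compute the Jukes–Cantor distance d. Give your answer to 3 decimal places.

The sequences differ at 3 of 25 sites (12, 13, 25), so p = 3/25 = 0.12.
d = −(3/4) ln(1 − 4p/3) = −0.75 ln(1 − 0.16) = −0.75 ln(0.84)
  = −0.75 × (-0.174353) = 0.130765 substitutions/site.

0.131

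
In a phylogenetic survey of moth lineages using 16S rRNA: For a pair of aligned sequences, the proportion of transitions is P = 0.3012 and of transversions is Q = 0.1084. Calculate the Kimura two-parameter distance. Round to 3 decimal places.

0.681

Under the Kimura two-parameter model, d = −½ ln(1 − 2P − Q) − ¼ ln(1 − 2Q).
1 − 2P − Q = 0.2892, giving −½ ln(0.2892) = 0.620318.
1 − 2Q = 0.7832, giving −¼ ln(0.7832) = 0.061092.
d = 0.620318 + 0.061092 = 0.681410.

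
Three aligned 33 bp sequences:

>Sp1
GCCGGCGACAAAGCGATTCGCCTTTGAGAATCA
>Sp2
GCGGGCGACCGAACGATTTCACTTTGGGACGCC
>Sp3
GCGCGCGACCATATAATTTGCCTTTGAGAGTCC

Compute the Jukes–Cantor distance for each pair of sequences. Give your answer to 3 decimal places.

Sp1–Sp2: 11/33 sites differ → p ≈ 0.333333, d = −0.75 ln(1 − 0.444444) = 0.440839 ≈ 0.441.
Sp1–Sp3: 10/33 sites differ → p ≈ 0.30303, d = −0.75 ln(1 − 0.40404) = 0.388186 ≈ 0.388.
Sp2–Sp3: 10/33 sites differ → p ≈ 0.30303, d = −0.75 ln(1 − 0.40404) = 0.388186 ≈ 0.388.

d(Sp1,Sp2) = 0.441, d(Sp1,Sp3) = 0.388, d(Sp2,Sp3) = 0.388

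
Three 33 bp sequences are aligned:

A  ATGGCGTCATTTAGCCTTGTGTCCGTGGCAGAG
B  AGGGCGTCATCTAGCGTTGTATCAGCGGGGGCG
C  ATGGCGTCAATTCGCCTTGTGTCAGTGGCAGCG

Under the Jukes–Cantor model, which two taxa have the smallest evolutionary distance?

A and C

A–B: 9/33 differ, p = 0.273, d = 0.339.
A–C: 4/33 differ, p = 0.121, d = 0.132.
B–C: 9/33 differ, p = 0.273, d = 0.339.
The smallest distance is between A and C.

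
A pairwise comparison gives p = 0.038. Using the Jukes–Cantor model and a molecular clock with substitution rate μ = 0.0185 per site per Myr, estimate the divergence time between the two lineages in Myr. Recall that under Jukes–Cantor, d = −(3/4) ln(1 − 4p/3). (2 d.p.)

d = −(3/4) ln(1 − 4p/3) = −0.75 ln(1 − 0.050667) = −0.75 ln(0.949333)
  = −0.75 × (-0.051996) = 0.038997 substitutions/site.
Under a molecular clock d = 2μt, so t = d/(2μ) = 0.038997 / (2 × 0.0185) = 1.05 Myr.

1.05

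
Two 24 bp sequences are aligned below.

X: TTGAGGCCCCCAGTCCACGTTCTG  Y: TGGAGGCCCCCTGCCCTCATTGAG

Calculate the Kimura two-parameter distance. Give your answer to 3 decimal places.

0.370

Of 24 sites, 2 differences are transitions and 5 are transversions, so P = 2/24 ≈ 0.083333 and Q = 5/24 ≈ 0.208333.
Under the Kimura two-parameter model, d = −½ ln(1 − 2P − Q) − ¼ ln(1 − 2Q).
1 − 2P − Q = 0.625001, giving −½ ln(0.625001) = 0.235001.
1 − 2Q = 0.583334, giving −¼ ln(0.583334) = 0.134749.
d = 0.235001 + 0.134749 = 0.369750.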